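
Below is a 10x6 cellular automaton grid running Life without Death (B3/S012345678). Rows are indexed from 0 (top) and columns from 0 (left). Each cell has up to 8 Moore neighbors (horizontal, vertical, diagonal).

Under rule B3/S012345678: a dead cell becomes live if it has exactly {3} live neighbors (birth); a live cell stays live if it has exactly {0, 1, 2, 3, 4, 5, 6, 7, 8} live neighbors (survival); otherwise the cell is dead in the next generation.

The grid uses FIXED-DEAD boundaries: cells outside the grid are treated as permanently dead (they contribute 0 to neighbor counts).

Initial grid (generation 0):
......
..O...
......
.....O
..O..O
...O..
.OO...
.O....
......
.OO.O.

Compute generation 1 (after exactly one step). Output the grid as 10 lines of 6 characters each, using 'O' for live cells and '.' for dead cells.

Answer: ......
..O...
......
.....O
..O.OO
.O.O..
.OO...
.OO...
.OO...
.OO.O.

Derivation:
Simulating step by step:
Generation 0 (given above): 11 live cells
Generation 1: 16 live cells
(generation 1 grid is the final answer)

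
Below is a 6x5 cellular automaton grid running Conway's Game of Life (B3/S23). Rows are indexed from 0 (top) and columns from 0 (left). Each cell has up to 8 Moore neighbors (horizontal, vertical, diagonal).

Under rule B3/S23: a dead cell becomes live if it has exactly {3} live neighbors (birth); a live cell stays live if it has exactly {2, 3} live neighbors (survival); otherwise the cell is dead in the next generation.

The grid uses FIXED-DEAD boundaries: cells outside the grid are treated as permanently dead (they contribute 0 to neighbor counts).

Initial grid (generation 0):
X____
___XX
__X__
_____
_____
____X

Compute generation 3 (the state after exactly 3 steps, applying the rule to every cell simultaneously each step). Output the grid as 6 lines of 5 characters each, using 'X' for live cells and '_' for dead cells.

Simulating step by step:
Generation 0 (given above): 5 live cells
Generation 1: 2 live cells
_____
___X_
___X_
_____
_____
_____
Generation 2: 0 live cells
_____
_____
_____
_____
_____
_____
Generation 3: 0 live cells
(generation 3 grid is the final answer)

Answer: _____
_____
_____
_____
_____
_____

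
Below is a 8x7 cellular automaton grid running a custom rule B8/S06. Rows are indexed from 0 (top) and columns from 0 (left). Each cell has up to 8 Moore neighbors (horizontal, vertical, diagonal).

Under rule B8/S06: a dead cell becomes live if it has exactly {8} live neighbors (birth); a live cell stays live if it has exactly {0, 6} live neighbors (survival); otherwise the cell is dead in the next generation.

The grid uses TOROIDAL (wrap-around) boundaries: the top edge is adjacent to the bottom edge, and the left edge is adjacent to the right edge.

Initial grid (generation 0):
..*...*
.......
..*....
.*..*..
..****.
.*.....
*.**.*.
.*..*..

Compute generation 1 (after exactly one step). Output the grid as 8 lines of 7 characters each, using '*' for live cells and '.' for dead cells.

Answer: ......*
.......
.......
.......
.......
.......
.......
.......

Derivation:
Simulating step by step:
Generation 0 (given above): 16 live cells
Generation 1: 1 live cells
(generation 1 grid is the final answer)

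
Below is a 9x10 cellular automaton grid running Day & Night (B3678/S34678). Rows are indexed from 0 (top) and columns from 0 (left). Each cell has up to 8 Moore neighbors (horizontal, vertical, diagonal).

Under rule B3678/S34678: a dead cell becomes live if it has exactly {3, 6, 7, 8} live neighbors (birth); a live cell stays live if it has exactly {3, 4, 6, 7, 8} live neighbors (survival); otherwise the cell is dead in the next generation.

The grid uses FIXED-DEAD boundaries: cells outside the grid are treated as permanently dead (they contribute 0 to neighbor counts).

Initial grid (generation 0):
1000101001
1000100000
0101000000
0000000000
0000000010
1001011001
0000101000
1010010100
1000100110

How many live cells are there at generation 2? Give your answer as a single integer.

Answer: 18

Derivation:
Simulating step by step:
Generation 0 (given above): 24 live cells
Generation 1: 20 live cells
0000010000
0101010000
0000000000
0000000000
0000000000
0000110100
0101101100
0101110110
0100001000
Generation 2: 18 live cells
0000100000
0000100000
0000000000
0000000000
0000000000
0001110000
0001110100
1001110100
0010110100
Population at generation 2: 18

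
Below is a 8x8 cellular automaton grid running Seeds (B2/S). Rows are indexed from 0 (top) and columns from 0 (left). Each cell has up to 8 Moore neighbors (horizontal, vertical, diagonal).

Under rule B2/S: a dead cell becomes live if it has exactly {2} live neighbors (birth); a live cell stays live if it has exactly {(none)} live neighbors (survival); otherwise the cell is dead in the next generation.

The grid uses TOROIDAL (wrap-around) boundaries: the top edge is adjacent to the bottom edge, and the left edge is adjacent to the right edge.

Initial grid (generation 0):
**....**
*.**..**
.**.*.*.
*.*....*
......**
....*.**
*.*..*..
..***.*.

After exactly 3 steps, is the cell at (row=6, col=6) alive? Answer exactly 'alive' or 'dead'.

Simulating step by step:
Generation 0 (given above): 28 live cells
Generation 1: 5 live cells
........
....*...
........
........
.*.*....
.*.*....
........
........
Generation 2: 6 live cells
........
........
........
..*.....
*...*...
*...*...
..*.....
........
Generation 3: 8 live cells
........
........
........
.*.*....
.....*.*
.....*.*
.*.*....
........

Cell (6,6) at generation 3: 0 -> dead

Answer: dead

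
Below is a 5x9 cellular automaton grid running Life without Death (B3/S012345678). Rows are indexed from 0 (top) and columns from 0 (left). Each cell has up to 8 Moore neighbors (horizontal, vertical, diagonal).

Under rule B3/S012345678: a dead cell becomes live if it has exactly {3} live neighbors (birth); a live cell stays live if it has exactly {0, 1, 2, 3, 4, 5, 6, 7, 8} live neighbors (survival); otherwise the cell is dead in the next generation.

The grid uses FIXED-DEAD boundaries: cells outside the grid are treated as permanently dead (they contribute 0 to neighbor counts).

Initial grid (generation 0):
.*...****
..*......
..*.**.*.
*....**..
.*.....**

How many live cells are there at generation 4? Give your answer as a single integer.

Answer: 32

Derivation:
Simulating step by step:
Generation 0 (given above): 16 live cells
Generation 1: 26 live cells
.*...****
.****...*
.*****.*.
**..***.*
.*....***
Generation 2: 31 live cells
.*.******
*****...*
.*****.**
**..***.*
**....***
Generation 3: 32 live cells
**.******
*****...*
.*****.**
**..***.*
**....***
Generation 4: 32 live cells
**.******
*****...*
.*****.**
**..***.*
**....***
Population at generation 4: 32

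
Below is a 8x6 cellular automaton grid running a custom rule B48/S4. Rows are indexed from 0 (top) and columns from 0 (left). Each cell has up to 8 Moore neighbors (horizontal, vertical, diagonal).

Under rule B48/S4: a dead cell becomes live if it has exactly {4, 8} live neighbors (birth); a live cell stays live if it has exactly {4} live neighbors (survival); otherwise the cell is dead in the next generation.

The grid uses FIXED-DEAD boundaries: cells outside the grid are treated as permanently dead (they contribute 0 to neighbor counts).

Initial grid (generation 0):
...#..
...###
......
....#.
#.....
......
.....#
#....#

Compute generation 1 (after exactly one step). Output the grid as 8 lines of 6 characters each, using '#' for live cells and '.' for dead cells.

Simulating step by step:
Generation 0 (given above): 9 live cells
Generation 1: 2 live cells
(generation 1 grid is the final answer)

Answer: ....#.
......
....#.
......
......
......
......
......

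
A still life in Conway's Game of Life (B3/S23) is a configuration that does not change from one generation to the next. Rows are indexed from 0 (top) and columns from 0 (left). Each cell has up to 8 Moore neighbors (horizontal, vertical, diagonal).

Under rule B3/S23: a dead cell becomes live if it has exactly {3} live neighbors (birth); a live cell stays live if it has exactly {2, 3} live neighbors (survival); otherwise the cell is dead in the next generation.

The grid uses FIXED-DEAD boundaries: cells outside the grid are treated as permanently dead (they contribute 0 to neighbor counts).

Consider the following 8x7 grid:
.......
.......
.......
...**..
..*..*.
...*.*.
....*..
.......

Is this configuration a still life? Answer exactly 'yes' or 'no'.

Answer: yes

Derivation:
Compute generation 1 and compare to generation 0 (given above):
Generation 1:
.......
.......
.......
...**..
..*..*.
...*.*.
....*..
.......
The grids are IDENTICAL -> still life.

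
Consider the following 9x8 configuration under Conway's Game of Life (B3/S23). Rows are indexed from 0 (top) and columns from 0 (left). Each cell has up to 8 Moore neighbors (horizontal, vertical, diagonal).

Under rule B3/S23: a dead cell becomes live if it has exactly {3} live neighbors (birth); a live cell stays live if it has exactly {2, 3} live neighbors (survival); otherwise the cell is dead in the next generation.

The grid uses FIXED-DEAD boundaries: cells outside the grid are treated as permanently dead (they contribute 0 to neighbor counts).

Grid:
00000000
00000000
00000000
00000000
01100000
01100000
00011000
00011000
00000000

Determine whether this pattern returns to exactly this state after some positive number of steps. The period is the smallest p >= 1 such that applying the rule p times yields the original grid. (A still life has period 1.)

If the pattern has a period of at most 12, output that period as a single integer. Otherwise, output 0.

Answer: 2

Derivation:
Simulating and comparing each generation to the original:
Gen 0 (original, given above): 8 live cells
Gen 1: 6 live cells, differs from original
Gen 2: 8 live cells, MATCHES original -> period = 2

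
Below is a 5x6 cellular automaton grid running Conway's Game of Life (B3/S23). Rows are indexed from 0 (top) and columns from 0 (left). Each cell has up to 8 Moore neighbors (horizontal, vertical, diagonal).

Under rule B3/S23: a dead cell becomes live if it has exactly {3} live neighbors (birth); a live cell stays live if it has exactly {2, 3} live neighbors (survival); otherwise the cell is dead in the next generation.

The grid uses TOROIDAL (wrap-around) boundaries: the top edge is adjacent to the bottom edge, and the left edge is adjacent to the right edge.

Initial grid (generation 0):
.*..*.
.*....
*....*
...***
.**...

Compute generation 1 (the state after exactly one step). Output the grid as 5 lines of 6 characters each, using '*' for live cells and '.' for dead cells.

Answer: **....
.*...*
*....*
.*****
***..*

Derivation:
Simulating step by step:
Generation 0 (given above): 10 live cells
Generation 1: 15 live cells
(generation 1 grid is the final answer)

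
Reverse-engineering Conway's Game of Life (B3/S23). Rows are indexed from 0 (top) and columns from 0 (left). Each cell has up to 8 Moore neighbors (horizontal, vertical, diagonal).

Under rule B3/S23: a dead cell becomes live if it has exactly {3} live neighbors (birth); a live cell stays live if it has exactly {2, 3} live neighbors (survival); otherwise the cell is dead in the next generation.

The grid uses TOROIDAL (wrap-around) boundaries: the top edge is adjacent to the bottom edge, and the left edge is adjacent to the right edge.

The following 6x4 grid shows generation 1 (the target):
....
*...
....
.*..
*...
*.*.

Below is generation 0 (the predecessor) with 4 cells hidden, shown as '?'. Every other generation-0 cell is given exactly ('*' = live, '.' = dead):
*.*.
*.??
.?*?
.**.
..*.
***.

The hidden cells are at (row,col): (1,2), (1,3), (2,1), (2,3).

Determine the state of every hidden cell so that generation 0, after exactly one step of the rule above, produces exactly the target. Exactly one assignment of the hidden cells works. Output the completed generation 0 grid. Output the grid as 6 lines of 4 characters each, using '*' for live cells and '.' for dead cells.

Hidden generation-0 cells (in order): (1,2), (1,3), (2,1), (2,3).
A hidden cell only influences target cells in its own 3x3 neighborhood. Try each of the 2^4 = 16 assignments, step the completed generation 0 forward once under B3/S23, and compare with the target:
  (1,2)=. (1,3)=. (2,1)=. (2,3)=. -> step gives (0,0)='*' but target has '.' -> reject
  (1,2)=. (1,3)=. (2,1)=. (2,3)=* -> step gives (0,0)='*' but target has '.' -> reject
  (1,2)=. (1,3)=. (2,1)=* (2,3)=. -> step gives (0,0)='*' but target has '.' -> reject
  (1,2)=. (1,3)=. (2,1)=* (2,3)=* -> step gives (0,0)='*' but target has '.' -> reject
  (1,2)=. (1,3)=* (2,1)=. (2,3)=. -> step gives (0,2)='*' but target has '.' -> reject
  (1,2)=. (1,3)=* (2,1)=. (2,3)=* -> step gives (0,2)='*' but target has '.' -> reject
  (1,2)=. (1,3)=* (2,1)=* (2,3)=. -> step gives (0,2)='*' but target has '.' -> reject
  (1,2)=. (1,3)=* (2,1)=* (2,3)=* -> step gives (0,2)='*' but target has '.' -> reject
  (1,2)=* (1,3)=. (2,1)=. (2,3)=. -> step gives (0,0)='*' but target has '.' -> reject
  (1,2)=* (1,3)=. (2,1)=. (2,3)=* -> step gives (0,0)='*' but target has '.' -> reject
  (1,2)=* (1,3)=. (2,1)=* (2,3)=. -> step gives (0,0)='*' but target has '.' -> reject
  (1,2)=* (1,3)=. (2,1)=* (2,3)=* -> step gives (0,0)='*' but target has '.' -> reject
  (1,2)=* (1,3)=* (2,1)=. (2,3)=. -> step gives (1,2)='*' but target has '.' -> reject
  (1,2)=* (1,3)=* (2,1)=. (2,3)=* -> step reproduces the target at every cell -> ACCEPT
  (1,2)=* (1,3)=* (2,1)=* (2,3)=. -> step gives (3,1)='.' but target has '*' -> reject
  (1,2)=* (1,3)=* (2,1)=* (2,3)=* -> step gives (1,0)='.' but target has '*' -> reject
Unique solution: (1,2)=live, (1,3)=live, (2,1)=dead, (2,3)=live.
Check: live-neighbor counts of every cell in the completed generation 0:
4747
3546
4555
2344
3644
2535
Applying B3/S23 to generation 0 with these counts gives:
....
*...
....
.*..
*...
*.*.
which matches the target exactly.

Answer: *.*.
*.**
..**
.**.
..*.
***.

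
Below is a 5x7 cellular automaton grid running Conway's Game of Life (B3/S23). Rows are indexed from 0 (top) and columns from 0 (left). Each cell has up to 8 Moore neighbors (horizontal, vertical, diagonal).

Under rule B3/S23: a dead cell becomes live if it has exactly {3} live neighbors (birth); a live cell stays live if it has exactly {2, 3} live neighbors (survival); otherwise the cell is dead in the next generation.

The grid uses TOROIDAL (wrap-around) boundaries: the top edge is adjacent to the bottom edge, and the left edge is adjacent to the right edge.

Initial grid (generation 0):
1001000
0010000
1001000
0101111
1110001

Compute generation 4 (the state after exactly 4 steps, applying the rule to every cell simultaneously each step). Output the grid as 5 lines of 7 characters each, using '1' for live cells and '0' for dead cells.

Answer: 0000010
1110010
0101001
0101001
0001001

Derivation:
Simulating step by step:
Generation 0 (given above): 14 live cells
Generation 1: 14 live cells
1001001
0111000
1101011
0001110
0000000
Generation 2: 16 live cells
1101000
0001010
1100011
1011010
0001011
Generation 3: 12 live cells
1001010
0000010
1101010
0011000
0001010
Generation 4: 13 live cells
(generation 4 grid is the final answer)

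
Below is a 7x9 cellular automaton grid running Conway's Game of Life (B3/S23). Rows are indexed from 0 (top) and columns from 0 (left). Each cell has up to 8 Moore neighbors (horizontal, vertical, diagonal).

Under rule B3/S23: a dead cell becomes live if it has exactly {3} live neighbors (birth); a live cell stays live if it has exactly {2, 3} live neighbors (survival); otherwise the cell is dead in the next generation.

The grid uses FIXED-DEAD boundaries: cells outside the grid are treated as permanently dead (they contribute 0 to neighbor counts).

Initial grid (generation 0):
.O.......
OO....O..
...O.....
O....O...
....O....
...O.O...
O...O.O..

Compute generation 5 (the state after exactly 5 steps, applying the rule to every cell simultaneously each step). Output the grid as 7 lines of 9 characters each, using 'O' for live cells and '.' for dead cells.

Answer: ..O......
..O......
..O.O....
..OOOOO..
..OO..OO.
..OO..O..
....OO...

Derivation:
Simulating step by step:
Generation 0 (given above): 13 live cells
Generation 1: 14 live cells
OO.......
OOO......
OO.......
....O....
....OO...
...O.O...
....OO...
Generation 2: 13 live cells
O.O......
..O......
O.O......
....OO...
...O.O...
...O..O..
....OO...
Generation 3: 15 live cells
.O.......
..OO.....
.O.O.....
...OOO...
...O.OO..
...O..O..
....OO...
Generation 4: 13 live cells
..O......
.O.O.....
.........
...O.OO..
..OO..O..
...O..O..
....OO...
Generation 5: 18 live cells
(generation 5 grid is the final answer)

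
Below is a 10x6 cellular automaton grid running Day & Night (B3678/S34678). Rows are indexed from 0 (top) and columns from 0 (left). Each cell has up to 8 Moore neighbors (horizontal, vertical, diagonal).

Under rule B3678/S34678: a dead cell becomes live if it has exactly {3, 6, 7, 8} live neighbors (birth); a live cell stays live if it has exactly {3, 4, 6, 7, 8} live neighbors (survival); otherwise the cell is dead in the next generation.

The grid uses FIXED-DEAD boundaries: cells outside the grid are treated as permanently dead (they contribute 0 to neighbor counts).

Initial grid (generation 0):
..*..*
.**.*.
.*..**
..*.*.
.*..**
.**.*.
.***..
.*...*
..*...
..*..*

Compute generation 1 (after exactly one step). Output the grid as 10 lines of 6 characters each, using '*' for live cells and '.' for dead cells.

Simulating step by step:
Generation 0 (given above): 24 live cells
Generation 1: 24 live cells
(generation 1 grid is the final answer)

Answer: .*.*..
.**.*.
.*..**
.*..*.
.*..**
**..**
**.**.
.*.*..
.*....
......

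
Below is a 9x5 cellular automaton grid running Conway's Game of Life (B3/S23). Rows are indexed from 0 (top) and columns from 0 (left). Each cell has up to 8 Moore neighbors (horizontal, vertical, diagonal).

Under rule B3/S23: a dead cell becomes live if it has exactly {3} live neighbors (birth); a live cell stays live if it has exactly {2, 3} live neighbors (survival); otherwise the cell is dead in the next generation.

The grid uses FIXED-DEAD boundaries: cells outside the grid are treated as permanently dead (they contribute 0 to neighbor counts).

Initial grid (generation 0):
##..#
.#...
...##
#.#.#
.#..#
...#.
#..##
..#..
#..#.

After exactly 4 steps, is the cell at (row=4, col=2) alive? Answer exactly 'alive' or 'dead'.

Simulating step by step:
Generation 0 (given above): 18 live cells
Generation 1: 25 live cells
##...
#####
.####
.##.#
.##.#
..##.
..###
.##.#
.....
Generation 2: 10 live cells
#..#.
....#
.....
#...#
....#
.....
....#
.##.#
.....
Generation 3: 2 live cells
.....
.....
.....
.....
.....
.....
...#.
...#.
.....
Generation 4: 0 live cells
.....
.....
.....
.....
.....
.....
.....
.....
.....

Cell (4,2) at generation 4: 0 -> dead

Answer: dead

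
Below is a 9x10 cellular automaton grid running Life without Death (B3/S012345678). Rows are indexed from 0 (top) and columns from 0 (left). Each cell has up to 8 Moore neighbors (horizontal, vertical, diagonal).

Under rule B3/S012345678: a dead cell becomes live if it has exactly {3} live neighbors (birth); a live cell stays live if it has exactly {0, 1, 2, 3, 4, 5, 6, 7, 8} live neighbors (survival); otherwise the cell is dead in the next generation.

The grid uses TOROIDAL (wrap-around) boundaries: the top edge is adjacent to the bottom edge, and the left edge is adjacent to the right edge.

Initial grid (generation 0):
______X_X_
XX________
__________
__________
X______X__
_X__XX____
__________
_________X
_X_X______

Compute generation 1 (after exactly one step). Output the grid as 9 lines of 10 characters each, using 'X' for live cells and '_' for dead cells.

Simulating step by step:
Generation 0 (given above): 12 live cells
Generation 1: 15 live cells
(generation 1 grid is the final answer)

Answer: XXX___X_X_
XX________
__________
__________
X______X__
_X__XX____
__________
_________X
_X_X______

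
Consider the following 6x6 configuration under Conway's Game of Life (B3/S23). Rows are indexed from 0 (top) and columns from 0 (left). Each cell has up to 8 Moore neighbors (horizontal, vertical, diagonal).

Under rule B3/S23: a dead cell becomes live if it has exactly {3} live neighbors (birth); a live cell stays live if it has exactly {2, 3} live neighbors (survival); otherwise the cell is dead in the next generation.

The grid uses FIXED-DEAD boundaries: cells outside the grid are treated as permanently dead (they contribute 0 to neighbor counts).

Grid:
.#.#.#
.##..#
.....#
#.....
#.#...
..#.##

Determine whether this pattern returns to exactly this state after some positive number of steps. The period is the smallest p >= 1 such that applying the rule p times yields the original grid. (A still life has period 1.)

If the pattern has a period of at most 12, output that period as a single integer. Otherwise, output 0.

Answer: 0

Derivation:
Simulating and comparing each generation to the original:
Gen 0 (original, given above): 13 live cells
Gen 1: 10 live cells, differs from original
Gen 2: 9 live cells, differs from original
Gen 3: 4 live cells, differs from original
Gen 4: 1 live cells, differs from original
Gen 5: 0 live cells, differs from original
Gen 6: 0 live cells, differs from original
Gen 7: 0 live cells, differs from original
Gen 8: 0 live cells, differs from original
Gen 9: 0 live cells, differs from original
Gen 10: 0 live cells, differs from original
Gen 11: 0 live cells, differs from original
Gen 12: 0 live cells, differs from original
No period found within 12 steps.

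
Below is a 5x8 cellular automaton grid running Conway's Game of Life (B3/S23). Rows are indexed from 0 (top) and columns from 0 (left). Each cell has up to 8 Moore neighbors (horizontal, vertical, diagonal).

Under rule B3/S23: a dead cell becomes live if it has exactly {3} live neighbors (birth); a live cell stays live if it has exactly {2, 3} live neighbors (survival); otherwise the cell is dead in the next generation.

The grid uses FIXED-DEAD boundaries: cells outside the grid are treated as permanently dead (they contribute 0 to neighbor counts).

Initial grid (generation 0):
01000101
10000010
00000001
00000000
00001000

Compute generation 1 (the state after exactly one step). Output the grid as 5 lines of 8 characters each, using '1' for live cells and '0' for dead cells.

Answer: 00000010
00000011
00000000
00000000
00000000

Derivation:
Simulating step by step:
Generation 0 (given above): 7 live cells
Generation 1: 3 live cells
(generation 1 grid is the final answer)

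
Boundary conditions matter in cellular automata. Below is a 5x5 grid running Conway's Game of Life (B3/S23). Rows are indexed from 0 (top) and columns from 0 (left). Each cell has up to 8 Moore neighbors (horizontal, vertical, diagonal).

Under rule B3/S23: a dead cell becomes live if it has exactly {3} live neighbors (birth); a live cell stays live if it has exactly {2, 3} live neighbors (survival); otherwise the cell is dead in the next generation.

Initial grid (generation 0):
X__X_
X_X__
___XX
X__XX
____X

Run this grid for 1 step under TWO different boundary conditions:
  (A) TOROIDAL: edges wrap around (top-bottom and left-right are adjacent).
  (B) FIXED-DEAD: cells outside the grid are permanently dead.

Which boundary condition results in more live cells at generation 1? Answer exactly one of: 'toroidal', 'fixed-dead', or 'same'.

Answer: same

Derivation:
Under TOROIDAL boundary, generation 1:
XX_X_
XXX__
_XX__
X____
_____
Population = 9

Under FIXED-DEAD boundary, generation 1:
_X___
_XX_X
_XX_X
_____
___XX
Population = 9

Comparison: toroidal=9, fixed-dead=9 -> same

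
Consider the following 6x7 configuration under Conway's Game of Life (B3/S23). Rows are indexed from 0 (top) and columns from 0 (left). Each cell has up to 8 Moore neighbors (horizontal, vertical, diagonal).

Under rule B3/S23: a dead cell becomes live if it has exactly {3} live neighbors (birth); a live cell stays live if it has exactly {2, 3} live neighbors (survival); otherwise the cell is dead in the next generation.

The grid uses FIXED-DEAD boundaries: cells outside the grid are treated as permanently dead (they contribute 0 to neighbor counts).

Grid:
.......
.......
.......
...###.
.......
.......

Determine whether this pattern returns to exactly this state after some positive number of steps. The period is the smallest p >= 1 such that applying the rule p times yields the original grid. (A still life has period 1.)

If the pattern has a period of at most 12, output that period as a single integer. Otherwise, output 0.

Answer: 2

Derivation:
Simulating and comparing each generation to the original:
Gen 0 (original, given above): 3 live cells
Gen 1: 3 live cells, differs from original
Gen 2: 3 live cells, MATCHES original -> period = 2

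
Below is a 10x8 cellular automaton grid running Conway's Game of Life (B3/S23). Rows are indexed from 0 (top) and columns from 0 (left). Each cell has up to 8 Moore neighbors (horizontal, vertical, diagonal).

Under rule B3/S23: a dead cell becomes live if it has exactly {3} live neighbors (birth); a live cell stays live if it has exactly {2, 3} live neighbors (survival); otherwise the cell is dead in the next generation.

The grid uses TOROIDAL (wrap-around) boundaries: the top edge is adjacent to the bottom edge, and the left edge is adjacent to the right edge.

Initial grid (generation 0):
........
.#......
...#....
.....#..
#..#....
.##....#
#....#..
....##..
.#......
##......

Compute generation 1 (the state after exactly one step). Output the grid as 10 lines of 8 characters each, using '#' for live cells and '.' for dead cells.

Simulating step by step:
Generation 0 (given above): 15 live cells
Generation 1: 20 live cells
(generation 1 grid is the final answer)

Answer: ##......
........
........
....#...
###.....
.##....#
##..###.
....##..
##......
##......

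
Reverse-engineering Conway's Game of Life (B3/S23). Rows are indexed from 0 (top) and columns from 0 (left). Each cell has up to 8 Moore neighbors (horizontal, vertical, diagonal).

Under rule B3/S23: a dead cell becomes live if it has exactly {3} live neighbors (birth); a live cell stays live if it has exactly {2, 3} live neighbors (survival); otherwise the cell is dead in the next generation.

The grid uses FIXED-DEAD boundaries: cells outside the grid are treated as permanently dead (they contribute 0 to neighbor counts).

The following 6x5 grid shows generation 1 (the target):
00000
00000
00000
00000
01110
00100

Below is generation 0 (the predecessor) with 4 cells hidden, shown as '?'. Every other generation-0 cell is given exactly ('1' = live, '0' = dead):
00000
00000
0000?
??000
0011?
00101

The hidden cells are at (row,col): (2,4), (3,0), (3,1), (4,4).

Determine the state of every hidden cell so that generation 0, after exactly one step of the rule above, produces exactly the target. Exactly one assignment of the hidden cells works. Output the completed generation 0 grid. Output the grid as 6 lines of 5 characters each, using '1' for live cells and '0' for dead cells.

Answer: 00000
00000
00000
10000
00110
00101

Derivation:
Hidden generation-0 cells (in order): (2,4), (3,0), (3,1), (4,4).
A hidden cell only influences target cells in its own 3x3 neighborhood. Try each of the 2^4 = 16 assignments, step the completed generation 0 forward once under B3/S23, and compare with the target:
  (2,4)=0 (3,0)=0 (3,1)=0 (4,4)=0 -> step gives (4,1)='0' but target has '1' -> reject
  (2,4)=0 (3,0)=0 (3,1)=0 (4,4)=1 -> step gives (3,3)='1' but target has '0' -> reject
  (2,4)=0 (3,0)=0 (3,1)=1 (4,4)=0 -> step gives (3,2)='1' but target has '0' -> reject
  (2,4)=0 (3,0)=0 (3,1)=1 (4,4)=1 -> step gives (3,2)='1' but target has '0' -> reject
  (2,4)=0 (3,0)=1 (3,1)=0 (4,4)=0 -> step reproduces the target at every cell -> ACCEPT
  (2,4)=0 (3,0)=1 (3,1)=0 (4,4)=1 -> step gives (3,3)='1' but target has '0' -> reject
  (2,4)=0 (3,0)=1 (3,1)=1 (4,4)=0 -> step gives (3,1)='1' but target has '0' -> reject
  (2,4)=0 (3,0)=1 (3,1)=1 (4,4)=1 -> step gives (3,1)='1' but target has '0' -> reject
  (2,4)=1 (3,0)=0 (3,1)=0 (4,4)=0 -> step gives (3,3)='1' but target has '0' -> reject
  (2,4)=1 (3,0)=0 (3,1)=0 (4,4)=1 -> step gives (3,4)='1' but target has '0' -> reject
  (2,4)=1 (3,0)=0 (3,1)=1 (4,4)=0 -> step gives (3,2)='1' but target has '0' -> reject
  (2,4)=1 (3,0)=0 (3,1)=1 (4,4)=1 -> step gives (3,2)='1' but target has '0' -> reject
  (2,4)=1 (3,0)=1 (3,1)=0 (4,4)=0 -> step gives (3,3)='1' but target has '0' -> reject
  (2,4)=1 (3,0)=1 (3,1)=0 (4,4)=1 -> step gives (3,4)='1' but target has '0' -> reject
  (2,4)=1 (3,0)=1 (3,1)=1 (4,4)=0 -> step gives (3,1)='1' but target has '0' -> reject
  (2,4)=1 (3,0)=1 (3,1)=1 (4,4)=1 -> step gives (3,1)='1' but target has '0' -> reject
Unique solution: (2,4)=dead, (3,0)=live, (3,1)=dead, (4,4)=dead.
Check: live-neighbor counts of every cell in the completed generation 0:
00000
00000
11000
02221
13232
02241
Applying B3/S23 to generation 0 with these counts gives:
00000
00000
00000
00000
01110
00100
which matches the target exactly.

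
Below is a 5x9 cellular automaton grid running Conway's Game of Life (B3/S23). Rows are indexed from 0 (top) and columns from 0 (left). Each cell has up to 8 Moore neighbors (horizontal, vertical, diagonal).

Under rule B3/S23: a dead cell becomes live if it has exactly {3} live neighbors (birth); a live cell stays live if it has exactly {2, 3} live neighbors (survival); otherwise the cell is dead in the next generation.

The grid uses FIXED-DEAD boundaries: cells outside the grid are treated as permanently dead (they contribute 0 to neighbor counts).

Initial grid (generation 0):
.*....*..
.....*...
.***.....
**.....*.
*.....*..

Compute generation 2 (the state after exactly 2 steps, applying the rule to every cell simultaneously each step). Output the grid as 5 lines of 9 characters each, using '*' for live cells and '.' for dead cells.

Simulating step by step:
Generation 0 (given above): 11 live cells
Generation 1: 7 live cells
.........
.*.......
***......
*........
**.......
Generation 2: 8 live cells
(generation 2 grid is the final answer)

Answer: .........
***......
*.*......
..*......
**.......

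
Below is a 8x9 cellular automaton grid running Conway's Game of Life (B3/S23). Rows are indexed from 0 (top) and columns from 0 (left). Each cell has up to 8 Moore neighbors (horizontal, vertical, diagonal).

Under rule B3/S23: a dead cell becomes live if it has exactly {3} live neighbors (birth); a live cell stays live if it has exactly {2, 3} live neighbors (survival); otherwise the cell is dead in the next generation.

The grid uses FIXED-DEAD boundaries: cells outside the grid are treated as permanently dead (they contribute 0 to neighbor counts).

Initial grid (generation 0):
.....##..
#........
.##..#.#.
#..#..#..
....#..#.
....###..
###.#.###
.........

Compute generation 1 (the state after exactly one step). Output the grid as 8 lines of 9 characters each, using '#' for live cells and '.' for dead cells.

Simulating step by step:
Generation 0 (given above): 22 live cells
Generation 1: 26 live cells
(generation 1 grid is the final answer)

Answer: .........
.#...#...
###...#..
.#######.
...##..#.
.#..#...#
.#.##.##.
.#.....#.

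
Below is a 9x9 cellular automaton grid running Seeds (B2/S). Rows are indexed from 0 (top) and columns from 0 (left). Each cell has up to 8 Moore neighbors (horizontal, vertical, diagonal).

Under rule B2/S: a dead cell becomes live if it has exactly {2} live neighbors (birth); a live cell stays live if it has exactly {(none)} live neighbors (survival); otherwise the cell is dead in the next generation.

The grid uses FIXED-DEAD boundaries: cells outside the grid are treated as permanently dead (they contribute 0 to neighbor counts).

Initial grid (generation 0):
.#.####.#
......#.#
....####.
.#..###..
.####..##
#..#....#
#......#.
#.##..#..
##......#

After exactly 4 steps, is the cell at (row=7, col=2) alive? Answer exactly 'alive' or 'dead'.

Simulating step by step:
Generation 0 (given above): 34 live cells
Generation 1: 12 live cells
..#......
..#......
...#....#
#........
.........
......#..
....#.#.#
........#
...#...#.
Generation 2: 10 live cells
.#.#.....
.#.......
.##......
.........
.........
.........
.........
...####..
........#
Generation 3: 11 live cells
#........
...#.....
#........
.##......
.........
.........
...#..#..
.......#.
...#..##.
Generation 4: 13 live cells
.........
##.......
...#.....
#........
.##......
.........
.......#.
..####..#
........#

Cell (7,2) at generation 4: 1 -> alive

Answer: alive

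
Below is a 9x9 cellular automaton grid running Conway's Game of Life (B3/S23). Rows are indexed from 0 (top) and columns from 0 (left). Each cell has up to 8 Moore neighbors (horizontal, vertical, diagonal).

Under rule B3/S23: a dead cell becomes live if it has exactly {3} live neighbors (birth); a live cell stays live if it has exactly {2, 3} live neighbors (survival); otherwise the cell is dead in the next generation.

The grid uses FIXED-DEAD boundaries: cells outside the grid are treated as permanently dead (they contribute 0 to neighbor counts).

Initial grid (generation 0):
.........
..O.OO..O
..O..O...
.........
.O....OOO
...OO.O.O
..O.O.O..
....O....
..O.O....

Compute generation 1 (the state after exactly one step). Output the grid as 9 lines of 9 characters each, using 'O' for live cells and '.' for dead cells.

Simulating step by step:
Generation 0 (given above): 20 live cells
Generation 1: 20 live cells
(generation 1 grid is the final answer)

Answer: .........
...OOO...
...OOO...
......OO.
.....OO.O
..OOO.O.O
....O..O.
....O....
...O.....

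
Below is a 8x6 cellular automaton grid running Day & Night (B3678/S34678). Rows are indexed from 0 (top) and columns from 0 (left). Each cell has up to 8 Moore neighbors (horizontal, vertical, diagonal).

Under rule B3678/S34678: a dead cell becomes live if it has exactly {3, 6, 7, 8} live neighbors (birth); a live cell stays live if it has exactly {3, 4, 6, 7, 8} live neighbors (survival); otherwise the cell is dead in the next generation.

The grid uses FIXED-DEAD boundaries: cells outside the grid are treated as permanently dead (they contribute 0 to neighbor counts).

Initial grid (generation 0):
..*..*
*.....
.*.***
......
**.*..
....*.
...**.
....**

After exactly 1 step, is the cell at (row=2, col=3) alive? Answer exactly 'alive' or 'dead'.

Answer: dead

Derivation:
Simulating step by step:
Generation 0 (given above): 15 live cells
Generation 1: 13 live cells
......
.***.*
......
**.*..
......
..*.*.
...**.
...**.

Cell (2,3) at generation 1: 0 -> dead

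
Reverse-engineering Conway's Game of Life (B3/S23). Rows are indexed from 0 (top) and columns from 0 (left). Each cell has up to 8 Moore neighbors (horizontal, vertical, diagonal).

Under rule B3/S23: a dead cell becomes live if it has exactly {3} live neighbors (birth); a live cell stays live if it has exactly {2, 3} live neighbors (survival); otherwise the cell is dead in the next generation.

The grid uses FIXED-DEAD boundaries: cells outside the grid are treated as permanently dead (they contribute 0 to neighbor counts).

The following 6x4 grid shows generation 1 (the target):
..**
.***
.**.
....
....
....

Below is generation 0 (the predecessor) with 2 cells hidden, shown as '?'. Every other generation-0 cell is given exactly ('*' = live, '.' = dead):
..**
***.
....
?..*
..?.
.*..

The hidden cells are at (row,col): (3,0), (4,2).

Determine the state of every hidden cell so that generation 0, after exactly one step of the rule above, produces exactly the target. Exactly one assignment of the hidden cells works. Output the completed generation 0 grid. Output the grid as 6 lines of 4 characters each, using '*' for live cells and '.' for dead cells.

Hidden generation-0 cells (in order): (3,0), (4,2).
A hidden cell only influences target cells in its own 3x3 neighborhood. Try each of the 2^2 = 4 assignments, step the completed generation 0 forward once under B3/S23, and compare with the target:
  (3,0)=. (4,2)=. -> step reproduces the target at every cell -> ACCEPT
  (3,0)=. (4,2)=* -> step gives (4,2)='*' but target has '.' -> reject
  (3,0)=* (4,2)=. -> step gives (2,0)='*' but target has '.' -> reject
  (3,0)=* (4,2)=* -> step gives (2,0)='*' but target has '.' -> reject
Unique solution: (3,0)=dead, (4,2)=dead.
Check: live-neighbor counts of every cell in the completed generation 0:
2432
1333
2332
0010
1121
1010
Applying B3/S23 to generation 0 with these counts gives:
..**
.***
.**.
....
....
....
which matches the target exactly.

Answer: ..**
***.
....
...*
....
.*..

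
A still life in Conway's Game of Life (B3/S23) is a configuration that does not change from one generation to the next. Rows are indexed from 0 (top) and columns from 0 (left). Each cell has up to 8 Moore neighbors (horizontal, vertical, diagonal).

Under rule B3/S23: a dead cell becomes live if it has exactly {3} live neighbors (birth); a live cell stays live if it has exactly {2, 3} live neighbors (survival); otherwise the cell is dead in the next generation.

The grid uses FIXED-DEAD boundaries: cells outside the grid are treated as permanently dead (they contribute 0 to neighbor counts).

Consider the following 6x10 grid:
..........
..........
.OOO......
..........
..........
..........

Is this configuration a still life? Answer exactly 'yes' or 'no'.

Compute generation 1 and compare to generation 0 (given above):
Generation 1:
..........
..O.......
..O.......
..O.......
..........
..........
Cell (1,2) differs: gen0=0 vs gen1=1 -> NOT a still life.

Answer: no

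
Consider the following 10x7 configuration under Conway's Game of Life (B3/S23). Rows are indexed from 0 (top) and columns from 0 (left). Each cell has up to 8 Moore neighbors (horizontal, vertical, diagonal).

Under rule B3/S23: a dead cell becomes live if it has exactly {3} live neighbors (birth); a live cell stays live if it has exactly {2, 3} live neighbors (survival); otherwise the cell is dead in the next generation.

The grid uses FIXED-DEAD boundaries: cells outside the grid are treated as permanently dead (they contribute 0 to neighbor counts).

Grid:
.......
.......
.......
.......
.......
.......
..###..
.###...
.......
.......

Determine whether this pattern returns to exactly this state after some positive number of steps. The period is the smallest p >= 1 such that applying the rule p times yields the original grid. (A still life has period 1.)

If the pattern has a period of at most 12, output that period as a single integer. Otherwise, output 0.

Answer: 2

Derivation:
Simulating and comparing each generation to the original:
Gen 0 (original, given above): 6 live cells
Gen 1: 6 live cells, differs from original
Gen 2: 6 live cells, MATCHES original -> period = 2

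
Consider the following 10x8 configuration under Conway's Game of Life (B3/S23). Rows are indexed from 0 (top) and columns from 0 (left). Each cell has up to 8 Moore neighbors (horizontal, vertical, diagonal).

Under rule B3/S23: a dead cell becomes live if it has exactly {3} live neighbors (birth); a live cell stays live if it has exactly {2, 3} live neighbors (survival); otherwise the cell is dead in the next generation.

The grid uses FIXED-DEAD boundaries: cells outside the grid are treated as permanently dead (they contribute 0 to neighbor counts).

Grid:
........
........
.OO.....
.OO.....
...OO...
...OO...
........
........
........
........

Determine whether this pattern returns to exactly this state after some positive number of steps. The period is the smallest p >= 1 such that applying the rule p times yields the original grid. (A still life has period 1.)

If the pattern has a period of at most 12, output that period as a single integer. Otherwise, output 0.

Simulating and comparing each generation to the original:
Gen 0 (original, given above): 8 live cells
Gen 1: 6 live cells, differs from original
Gen 2: 8 live cells, MATCHES original -> period = 2

Answer: 2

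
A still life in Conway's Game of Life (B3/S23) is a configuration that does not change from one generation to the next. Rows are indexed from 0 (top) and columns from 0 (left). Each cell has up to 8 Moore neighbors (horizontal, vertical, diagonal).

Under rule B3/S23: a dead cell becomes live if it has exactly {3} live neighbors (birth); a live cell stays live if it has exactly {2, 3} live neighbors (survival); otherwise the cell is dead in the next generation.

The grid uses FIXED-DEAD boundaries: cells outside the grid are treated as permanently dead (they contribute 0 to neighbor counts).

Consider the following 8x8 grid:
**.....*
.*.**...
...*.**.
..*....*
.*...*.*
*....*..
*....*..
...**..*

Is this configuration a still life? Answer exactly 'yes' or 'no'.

Compute generation 1 and compare to generation 0 (given above):
Generation 1:
***.....
**.****.
...*.**.
..*.**.*
.*......
**..**..
.....**.
....*...
Cell (0,2) differs: gen0=0 vs gen1=1 -> NOT a still life.

Answer: no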